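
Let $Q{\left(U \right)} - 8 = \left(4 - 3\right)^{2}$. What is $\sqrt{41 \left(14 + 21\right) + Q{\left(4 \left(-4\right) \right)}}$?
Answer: $38$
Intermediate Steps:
$Q{\left(U \right)} = 9$ ($Q{\left(U \right)} = 8 + \left(4 - 3\right)^{2} = 8 + 1^{2} = 8 + 1 = 9$)
$\sqrt{41 \left(14 + 21\right) + Q{\left(4 \left(-4\right) \right)}} = \sqrt{41 \left(14 + 21\right) + 9} = \sqrt{41 \cdot 35 + 9} = \sqrt{1435 + 9} = \sqrt{1444} = 38$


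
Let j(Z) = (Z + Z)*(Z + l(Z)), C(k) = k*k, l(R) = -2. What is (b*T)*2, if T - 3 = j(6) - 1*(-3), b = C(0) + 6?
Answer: 648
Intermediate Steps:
C(k) = k**2
b = 6 (b = 0**2 + 6 = 0 + 6 = 6)
j(Z) = 2*Z*(-2 + Z) (j(Z) = (Z + Z)*(Z - 2) = (2*Z)*(-2 + Z) = 2*Z*(-2 + Z))
T = 54 (T = 3 + (2*6*(-2 + 6) - 1*(-3)) = 3 + (2*6*4 + 3) = 3 + (48 + 3) = 3 + 51 = 54)
(b*T)*2 = (6*54)*2 = 324*2 = 648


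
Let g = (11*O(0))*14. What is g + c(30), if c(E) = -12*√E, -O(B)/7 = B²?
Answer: -12*√30 ≈ -65.727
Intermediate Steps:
O(B) = -7*B²
g = 0 (g = (11*(-7*0²))*14 = (11*(-7*0))*14 = (11*0)*14 = 0*14 = 0)
g + c(30) = 0 - 12*√30 = -12*√30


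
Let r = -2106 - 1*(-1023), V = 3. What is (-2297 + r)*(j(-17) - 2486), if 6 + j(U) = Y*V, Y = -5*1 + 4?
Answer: 8433100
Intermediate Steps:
Y = -1 (Y = -5 + 4 = -1)
j(U) = -9 (j(U) = -6 - 1*3 = -6 - 3 = -9)
r = -1083 (r = -2106 + 1023 = -1083)
(-2297 + r)*(j(-17) - 2486) = (-2297 - 1083)*(-9 - 2486) = -3380*(-2495) = 8433100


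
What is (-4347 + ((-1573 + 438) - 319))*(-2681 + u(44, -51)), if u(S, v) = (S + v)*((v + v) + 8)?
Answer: 11735423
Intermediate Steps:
u(S, v) = (8 + 2*v)*(S + v) (u(S, v) = (S + v)*(2*v + 8) = (S + v)*(8 + 2*v) = (8 + 2*v)*(S + v))
(-4347 + ((-1573 + 438) - 319))*(-2681 + u(44, -51)) = (-4347 + ((-1573 + 438) - 319))*(-2681 + (2*(-51)**2 + 8*44 + 8*(-51) + 2*44*(-51))) = (-4347 + (-1135 - 319))*(-2681 + (2*2601 + 352 - 408 - 4488)) = (-4347 - 1454)*(-2681 + (5202 + 352 - 408 - 4488)) = -5801*(-2681 + 658) = -5801*(-2023) = 11735423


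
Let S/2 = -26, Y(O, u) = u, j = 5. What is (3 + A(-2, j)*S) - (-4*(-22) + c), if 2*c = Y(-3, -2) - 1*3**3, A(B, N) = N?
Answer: -661/2 ≈ -330.50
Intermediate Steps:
S = -52 (S = 2*(-26) = -52)
c = -29/2 (c = (-2 - 1*3**3)/2 = (-2 - 1*27)/2 = (-2 - 27)/2 = (1/2)*(-29) = -29/2 ≈ -14.500)
(3 + A(-2, j)*S) - (-4*(-22) + c) = (3 + 5*(-52)) - (-4*(-22) - 29/2) = (3 - 260) - (88 - 29/2) = -257 - 1*147/2 = -257 - 147/2 = -661/2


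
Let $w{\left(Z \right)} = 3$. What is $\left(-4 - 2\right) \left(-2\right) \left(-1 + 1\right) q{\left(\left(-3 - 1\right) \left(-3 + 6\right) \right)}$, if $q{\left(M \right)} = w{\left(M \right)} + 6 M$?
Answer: $0$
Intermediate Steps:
$q{\left(M \right)} = 3 + 6 M$
$\left(-4 - 2\right) \left(-2\right) \left(-1 + 1\right) q{\left(\left(-3 - 1\right) \left(-3 + 6\right) \right)} = \left(-4 - 2\right) \left(-2\right) \left(-1 + 1\right) \left(3 + 6 \left(-3 - 1\right) \left(-3 + 6\right)\right) = \left(-6\right) \left(-2\right) 0 \left(3 + 6 \left(\left(-4\right) 3\right)\right) = 12 \cdot 0 \left(3 + 6 \left(-12\right)\right) = 0 \left(3 - 72\right) = 0 \left(-69\right) = 0$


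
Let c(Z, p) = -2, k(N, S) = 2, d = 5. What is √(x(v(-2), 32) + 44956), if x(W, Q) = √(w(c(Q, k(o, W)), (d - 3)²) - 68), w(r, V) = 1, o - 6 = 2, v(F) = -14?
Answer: √(44956 + I*√67) ≈ 212.03 + 0.019*I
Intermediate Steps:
o = 8 (o = 6 + 2 = 8)
x(W, Q) = I*√67 (x(W, Q) = √(1 - 68) = √(-67) = I*√67)
√(x(v(-2), 32) + 44956) = √(I*√67 + 44956) = √(44956 + I*√67)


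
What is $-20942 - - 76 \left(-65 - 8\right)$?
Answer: $-26490$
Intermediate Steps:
$-20942 - - 76 \left(-65 - 8\right) = -20942 - \left(-76\right) \left(-73\right) = -20942 - 5548 = -26490$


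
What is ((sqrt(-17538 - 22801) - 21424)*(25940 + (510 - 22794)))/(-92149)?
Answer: 78326144/92149 - 3656*I*sqrt(40339)/92149 ≈ 849.99 - 7.9685*I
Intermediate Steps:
((sqrt(-17538 - 22801) - 21424)*(25940 + (510 - 22794)))/(-92149) = ((sqrt(-40339) - 21424)*(25940 - 22284))*(-1/92149) = ((I*sqrt(40339) - 21424)*3656)*(-1/92149) = ((-21424 + I*sqrt(40339))*3656)*(-1/92149) = (-78326144 + 3656*I*sqrt(40339))*(-1/92149) = 78326144/92149 - 3656*I*sqrt(40339)/92149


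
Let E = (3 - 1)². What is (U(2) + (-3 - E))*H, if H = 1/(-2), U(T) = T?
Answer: 5/2 ≈ 2.5000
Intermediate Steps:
E = 4 (E = 2² = 4)
H = -½ (H = 1*(-½) = -½ ≈ -0.50000)
(U(2) + (-3 - E))*H = (2 + (-3 - 1*4))*(-½) = (2 + (-3 - 4))*(-½) = (2 - 7)*(-½) = -5*(-½) = 5/2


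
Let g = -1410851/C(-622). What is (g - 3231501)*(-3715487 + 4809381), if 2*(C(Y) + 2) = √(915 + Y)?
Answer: -991519288255990/277 - 3086642887588*√293/277 ≈ -3.7702e+12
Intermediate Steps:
C(Y) = -2 + √(915 + Y)/2
g = -1410851/(-2 + √293/2) (g = -1410851/(-2 + √(915 - 622)/2) = -1410851/(-2 + √293/2) ≈ -2.1511e+5)
(g - 3231501)*(-3715487 + 4809381) = ((-11286808/277 - 2821702*√293/277) - 3231501)*(-3715487 + 4809381) = (-906412585/277 - 2821702*√293/277)*1093894 = -991519288255990/277 - 3086642887588*√293/277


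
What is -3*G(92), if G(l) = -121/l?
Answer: 363/92 ≈ 3.9457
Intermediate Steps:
-3*G(92) = -(-363)/92 = -3*(-121/92) = 363/92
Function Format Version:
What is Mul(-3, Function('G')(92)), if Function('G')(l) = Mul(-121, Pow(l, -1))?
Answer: Rational(363, 92) ≈ 3.9457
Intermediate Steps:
Mul(-3, Function('G')(92)) = Mul(-3, Mul(-121, Pow(92, -1))) = Mul(-3, Mul(-121, Rational(1, 92))) = Mul(-3, Rational(-121, 92)) = Rational(363, 92)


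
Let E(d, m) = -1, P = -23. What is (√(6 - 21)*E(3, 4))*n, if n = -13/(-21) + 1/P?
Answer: -278*I*√15/483 ≈ -2.2292*I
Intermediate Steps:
n = 278/483 (n = -13/(-21) + 1/(-23) = -13*(-1/21) + 1*(-1/23) = 13/21 - 1/23 = 278/483 ≈ 0.57557)
(√(6 - 21)*E(3, 4))*n = (√(6 - 21)*(-1))*(278/483) = (√(-15)*(-1))*(278/483) = ((I*√15)*(-1))*(278/483) = -I*√15*(278/483) = -278*I*√15/483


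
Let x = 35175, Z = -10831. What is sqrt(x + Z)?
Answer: 2*sqrt(6086) ≈ 156.03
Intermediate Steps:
sqrt(x + Z) = sqrt(35175 - 10831) = sqrt(24344) = 2*sqrt(6086)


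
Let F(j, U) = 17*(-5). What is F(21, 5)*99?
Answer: -8415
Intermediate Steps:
F(j, U) = -85
F(21, 5)*99 = -85*99 = -8415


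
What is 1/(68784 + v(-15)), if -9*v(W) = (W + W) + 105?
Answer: 3/206327 ≈ 1.4540e-5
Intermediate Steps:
v(W) = -35/3 - 2*W/9 (v(W) = -((W + W) + 105)/9 = -(2*W + 105)/9 = -(105 + 2*W)/9 = -35/3 - 2*W/9)
1/(68784 + v(-15)) = 1/(68784 + (-35/3 - 2/9*(-15))) = 1/(68784 + (-35/3 + 10/3)) = 1/(68784 - 25/3) = 1/(206327/3) = 3/206327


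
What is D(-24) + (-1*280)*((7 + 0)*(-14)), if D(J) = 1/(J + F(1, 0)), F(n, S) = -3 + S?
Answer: 740879/27 ≈ 27440.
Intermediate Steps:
D(J) = 1/(-3 + J) (D(J) = 1/(J + (-3 + 0)) = 1/(J - 3) = 1/(-3 + J))
D(-24) + (-1*280)*((7 + 0)*(-14)) = 1/(-3 - 24) + (-1*280)*((7 + 0)*(-14)) = 1/(-27) - 1960*(-14) = -1/27 - 280*(-98) = -1/27 + 27440 = 740879/27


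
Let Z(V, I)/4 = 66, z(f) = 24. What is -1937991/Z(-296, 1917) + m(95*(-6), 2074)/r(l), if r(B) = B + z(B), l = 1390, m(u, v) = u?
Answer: -41522269/5656 ≈ -7341.3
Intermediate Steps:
Z(V, I) = 264 (Z(V, I) = 4*66 = 264)
r(B) = 24 + B (r(B) = B + 24 = 24 + B)
-1937991/Z(-296, 1917) + m(95*(-6), 2074)/r(l) = -1937991/264 + (95*(-6))/(24 + 1390) = -1937991*1/264 - 570/1414 = -58727/8 - 570*1/1414 = -58727/8 - 285/707 = -41522269/5656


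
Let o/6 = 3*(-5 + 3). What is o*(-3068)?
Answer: 110448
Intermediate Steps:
o = -36 (o = 6*(3*(-5 + 3)) = 6*(3*(-2)) = 6*(-6) = -36)
o*(-3068) = -36*(-3068) = 110448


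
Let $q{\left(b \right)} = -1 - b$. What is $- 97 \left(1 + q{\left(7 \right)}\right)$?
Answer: $679$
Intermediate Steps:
$- 97 \left(1 + q{\left(7 \right)}\right) = - 97 \left(1 - 8\right) = \left(-97\right) \left(-7\right) = 679$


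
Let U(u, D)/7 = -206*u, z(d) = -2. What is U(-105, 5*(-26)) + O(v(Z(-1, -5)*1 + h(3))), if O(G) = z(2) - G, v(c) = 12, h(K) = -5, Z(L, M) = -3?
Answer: 151396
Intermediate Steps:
O(G) = -2 - G
U(u, D) = -1442*u (U(u, D) = 7*(-206*u) = -1442*u)
U(-105, 5*(-26)) + O(v(Z(-1, -5)*1 + h(3))) = -1442*(-105) + (-2 - 1*12) = 151410 + (-2 - 12) = 151410 - 14 = 151396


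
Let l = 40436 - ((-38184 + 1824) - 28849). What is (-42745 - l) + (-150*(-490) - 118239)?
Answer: -193129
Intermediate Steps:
l = 105645 (l = 40436 - (-36360 - 28849) = 40436 - 1*(-65209) = 40436 + 65209 = 105645)
(-42745 - l) + (-150*(-490) - 118239) = (-42745 - 1*105645) + (-150*(-490) - 118239) = (-42745 - 105645) + (73500 - 118239) = -148390 - 44739 = -193129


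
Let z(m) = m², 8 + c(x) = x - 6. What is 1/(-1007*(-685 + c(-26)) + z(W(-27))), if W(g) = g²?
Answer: 1/1261516 ≈ 7.9270e-7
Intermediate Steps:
c(x) = -14 + x (c(x) = -8 + (x - 6) = -8 + (-6 + x) = -14 + x)
1/(-1007*(-685 + c(-26)) + z(W(-27))) = 1/(-1007*(-685 + (-14 - 26)) + ((-27)²)²) = 1/(-1007*(-685 - 40) + 729²) = 1/(-1007*(-725) + 531441) = 1/(730075 + 531441) = 1/1261516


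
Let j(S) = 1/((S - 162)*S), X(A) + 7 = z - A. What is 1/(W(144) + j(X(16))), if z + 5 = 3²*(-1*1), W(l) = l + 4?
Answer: 7363/1089725 ≈ 0.0067568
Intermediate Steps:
W(l) = 4 + l
z = -14 (z = -5 + 3²*(-1*1) = -5 + 9*(-1) = -5 - 9 = -14)
X(A) = -21 - A (X(A) = -7 + (-14 - A) = -21 - A)
j(S) = 1/(S*(-162 + S)) (j(S) = 1/((-162 + S)*S) = 1/(S*(-162 + S)))
1/(W(144) + j(X(16))) = 1/((4 + 144) + 1/((-21 - 1*16)*(-162 + (-21 - 1*16)))) = 1/(148 + 1/((-21 - 16)*(-162 + (-21 - 16)))) = 1/(148 + 1/((-37)*(-162 - 37))) = 1/(148 - 1/37/(-199)) = 1/(148 - 1/37*(-1/199)) = 1/(148 + 1/7363) = 1/(1089725/7363) = 7363/1089725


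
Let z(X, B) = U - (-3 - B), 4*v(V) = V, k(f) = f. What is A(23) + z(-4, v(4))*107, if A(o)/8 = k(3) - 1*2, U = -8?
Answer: -420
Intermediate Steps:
v(V) = V/4
z(X, B) = -5 + B (z(X, B) = -8 - (-3 - B) = -8 + (3 + B) = -5 + B)
A(o) = 8 (A(o) = 8*(3 - 1*2) = 8*(3 - 2) = 8*1 = 8)
A(23) + z(-4, v(4))*107 = 8 + (-5 + (¼)*4)*107 = 8 + (-5 + 1)*107 = 8 - 4*107 = 8 - 428 = -420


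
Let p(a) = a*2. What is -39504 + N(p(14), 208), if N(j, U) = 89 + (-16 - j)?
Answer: -39459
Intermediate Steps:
p(a) = 2*a
N(j, U) = 73 - j
-39504 + N(p(14), 208) = -39504 + (73 - 2*14) = -39504 + (73 - 1*28) = -39504 + (73 - 28) = -39504 + 45 = -39459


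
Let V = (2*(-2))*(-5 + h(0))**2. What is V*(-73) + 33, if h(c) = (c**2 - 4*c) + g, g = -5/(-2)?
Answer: 1858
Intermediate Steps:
g = 5/2 (g = -5*(-1/2) = 5/2 ≈ 2.5000)
h(c) = 5/2 + c**2 - 4*c (h(c) = (c**2 - 4*c) + 5/2 = 5/2 + c**2 - 4*c)
V = -25 (V = (2*(-2))*(-5 + (5/2 + 0**2 - 4*0))**2 = -4*(-5 + (5/2 + 0 + 0))**2 = -4*(-5 + 5/2)**2 = -4*(-5/2)**2 = -4*25/4 = -25)
V*(-73) + 33 = -25*(-73) + 33 = 1825 + 33 = 1858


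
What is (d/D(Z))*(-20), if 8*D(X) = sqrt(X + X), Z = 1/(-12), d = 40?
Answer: 6400*I*sqrt(6) ≈ 15677.0*I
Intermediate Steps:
Z = -1/12 ≈ -0.083333
D(X) = sqrt(2)*sqrt(X)/8 (D(X) = sqrt(X + X)/8 = sqrt(2*X)/8 = (sqrt(2)*sqrt(X))/8 = sqrt(2)*sqrt(X)/8)
(d/D(Z))*(-20) = (40/((sqrt(2)*sqrt(-1/12)/8)))*(-20) = (40/((sqrt(2)*(I*sqrt(3)/6)/8)))*(-20) = (40/((I*sqrt(6)/48)))*(-20) = (40*(-8*I*sqrt(6)))*(-20) = -320*I*sqrt(6)*(-20) = 6400*I*sqrt(6)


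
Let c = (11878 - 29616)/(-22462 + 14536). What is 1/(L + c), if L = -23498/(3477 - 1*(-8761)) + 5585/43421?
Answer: 1052941751337/470128451449 ≈ 2.2397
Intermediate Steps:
c = 8869/3963 (c = -17738/(-7926) = -17738*(-1/7926) = 8869/3963 ≈ 2.2379)
L = -475978714/265693099 (L = -23498/(3477 + 8761) + 5585*(1/43421) = -23498/12238 + 5585/43421 = -23498*1/12238 + 5585/43421 = -11749/6119 + 5585/43421 = -475978714/265693099 ≈ -1.7915)
1/(L + c) = 1/(-475978714/265693099 + 8869/3963) = 1/(470128451449/1052941751337) = 1052941751337/470128451449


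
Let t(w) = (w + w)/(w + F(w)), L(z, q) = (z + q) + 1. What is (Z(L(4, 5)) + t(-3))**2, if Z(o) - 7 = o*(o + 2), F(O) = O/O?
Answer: 16900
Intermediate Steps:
F(O) = 1
L(z, q) = 1 + q + z (L(z, q) = (q + z) + 1 = 1 + q + z)
t(w) = 2*w/(1 + w) (t(w) = (w + w)/(w + 1) = (2*w)/(1 + w) = 2*w/(1 + w))
Z(o) = 7 + o*(2 + o) (Z(o) = 7 + o*(o + 2) = 7 + o*(2 + o))
(Z(L(4, 5)) + t(-3))**2 = ((7 + (1 + 5 + 4)**2 + 2*(1 + 5 + 4)) + 2*(-3)/(1 - 3))**2 = ((7 + 10**2 + 2*10) + 2*(-3)/(-2))**2 = ((7 + 100 + 20) + 2*(-3)*(-1/2))**2 = (127 + 3)**2 = 130**2 = 16900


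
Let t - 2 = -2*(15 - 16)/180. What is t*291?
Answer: 17557/30 ≈ 585.23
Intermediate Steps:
t = 181/90 (t = 2 - 2*(15 - 16)/180 = 2 - 2*(-1)*(1/180) = 2 + 2*(1/180) = 2 + 1/90 = 181/90 ≈ 2.0111)
t*291 = (181/90)*291 = 17557/30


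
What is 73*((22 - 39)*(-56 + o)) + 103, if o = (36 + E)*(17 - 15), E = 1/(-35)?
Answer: -688873/35 ≈ -19682.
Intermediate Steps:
E = -1/35 ≈ -0.028571
o = 2518/35 (o = (36 - 1/35)*(17 - 15) = (1259/35)*2 = 2518/35 ≈ 71.943)
73*((22 - 39)*(-56 + o)) + 103 = 73*((22 - 39)*(-56 + 2518/35)) + 103 = 73*(-17*558/35) + 103 = 73*(-9486/35) + 103 = -692478/35 + 103 = -688873/35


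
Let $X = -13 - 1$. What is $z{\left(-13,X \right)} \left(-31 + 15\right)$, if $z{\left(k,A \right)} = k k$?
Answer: $-2704$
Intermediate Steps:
$X = -14$
$z{\left(k,A \right)} = k^{2}$
$z{\left(-13,X \right)} \left(-31 + 15\right) = \left(-13\right)^{2} \left(-31 + 15\right) = 169 \left(-16\right) = -2704$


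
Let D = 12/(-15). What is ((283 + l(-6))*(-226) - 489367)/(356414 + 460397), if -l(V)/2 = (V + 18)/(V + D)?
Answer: -9420085/13885787 ≈ -0.67840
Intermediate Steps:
D = -⅘ (D = 12*(-1/15) = -⅘ ≈ -0.80000)
l(V) = -2*(18 + V)/(-⅘ + V) (l(V) = -2*(V + 18)/(V - ⅘) = -2*(18 + V)/(-⅘ + V))
((283 + l(-6))*(-226) - 489367)/(356414 + 460397) = ((283 + 10*(-18 - 1*(-6))/(-4 + 5*(-6)))*(-226) - 489367)/(356414 + 460397) = ((283 + 10*(-18 + 6)/(-4 - 30))*(-226) - 489367)/816811 = ((283 + 10*(-12)/(-34))*(-226) - 489367)*(1/816811) = ((283 + 10*(-1/34)*(-12))*(-226) - 489367)*(1/816811) = ((283 + 60/17)*(-226) - 489367)*(1/816811) = ((4871/17)*(-226) - 489367)*(1/816811) = (-1100846/17 - 489367)*(1/816811) = -9420085/17*1/816811 = -9420085/13885787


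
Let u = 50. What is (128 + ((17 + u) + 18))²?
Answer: 45369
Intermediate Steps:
(128 + ((17 + u) + 18))² = (128 + ((17 + 50) + 18))² = (128 + (67 + 18))² = (128 + 85)² = 213² = 45369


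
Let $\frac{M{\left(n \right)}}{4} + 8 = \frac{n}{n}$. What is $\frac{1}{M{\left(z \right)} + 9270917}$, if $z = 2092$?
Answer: $\frac{1}{9270889} \approx 1.0786 \cdot 10^{-7}$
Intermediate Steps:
$M{\left(n \right)} = -28$ ($M{\left(n \right)} = -32 + 4 \frac{n}{n} = -32 + 4 \cdot 1 = -32 + 4 = -28$)
$\frac{1}{M{\left(z \right)} + 9270917} = \frac{1}{-28 + 9270917} = \frac{1}{9270889}$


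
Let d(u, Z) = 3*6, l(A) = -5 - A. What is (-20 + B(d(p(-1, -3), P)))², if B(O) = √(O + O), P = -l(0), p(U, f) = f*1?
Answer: 196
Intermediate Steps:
p(U, f) = f
P = 5 (P = -(-5 - 1*0) = -(-5 + 0) = -1*(-5) = 5)
d(u, Z) = 18
B(O) = √2*√O (B(O) = √(2*O) = √2*√O)
(-20 + B(d(p(-1, -3), P)))² = (-20 + √2*√18)² = (-20 + √2*(3*√2))² = (-20 + 6)² = (-14)² = 196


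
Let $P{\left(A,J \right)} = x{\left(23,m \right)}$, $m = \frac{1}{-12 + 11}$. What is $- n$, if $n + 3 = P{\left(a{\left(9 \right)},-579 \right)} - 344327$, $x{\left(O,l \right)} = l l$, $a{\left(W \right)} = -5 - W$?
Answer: $344329$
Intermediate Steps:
$m = -1$ ($m = \frac{1}{-1} = -1$)
$x{\left(O,l \right)} = l^{2}$
$P{\left(A,J \right)} = 1$ ($P{\left(A,J \right)} = \left(-1\right)^{2} = 1$)
$n = -344329$ ($n = -3 + \left(1 - 344327\right) = -3 - 344326 = -344329$)
$- n = \left(-1\right) \left(-344329\right) = 344329$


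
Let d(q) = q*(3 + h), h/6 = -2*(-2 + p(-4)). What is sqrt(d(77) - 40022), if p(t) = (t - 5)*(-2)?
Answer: 5*I*sqrt(2183) ≈ 233.61*I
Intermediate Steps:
p(t) = 10 - 2*t (p(t) = (-5 + t)*(-2) = 10 - 2*t)
h = -192 (h = 6*(-2*(-2 + (10 - 2*(-4)))) = 6*(-2*(-2 + (10 + 8))) = 6*(-2*(-2 + 18)) = 6*(-2*16) = 6*(-32) = -192)
d(q) = -189*q (d(q) = q*(3 - 192) = q*(-189) = -189*q)
sqrt(d(77) - 40022) = sqrt(-189*77 - 40022) = sqrt(-14553 - 40022) = sqrt(-54575) = 5*I*sqrt(2183)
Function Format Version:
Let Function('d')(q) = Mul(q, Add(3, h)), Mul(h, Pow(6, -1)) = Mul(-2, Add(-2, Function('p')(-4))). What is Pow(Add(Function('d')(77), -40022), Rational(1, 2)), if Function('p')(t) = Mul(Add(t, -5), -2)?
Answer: Mul(5, I, Pow(2183, Rational(1, 2))) ≈ Mul(233.61, I)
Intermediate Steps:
Function('p')(t) = Add(10, Mul(-2, t)) (Function('p')(t) = Mul(Add(-5, t), -2) = Add(10, Mul(-2, t)))
h = -192 (h = Mul(6, Mul(-2, Add(-2, Add(10, Mul(-2, -4))))) = Mul(6, Mul(-2, Add(-2, Add(10, 8)))) = Mul(6, Mul(-2, Add(-2, 18))) = Mul(6, Mul(-2, 16)) = Mul(6, -32) = -192)
Function('d')(q) = Mul(-189, q) (Function('d')(q) = Mul(q, Add(3, -192)) = Mul(q, -189) = Mul(-189, q))
Pow(Add(Function('d')(77), -40022), Rational(1, 2)) = Pow(Add(Mul(-189, 77), -40022), Rational(1, 2)) = Pow(Add(-14553, -40022), Rational(1, 2)) = Pow(-54575, Rational(1, 2)) = Mul(5, I, Pow(2183, Rational(1, 2)))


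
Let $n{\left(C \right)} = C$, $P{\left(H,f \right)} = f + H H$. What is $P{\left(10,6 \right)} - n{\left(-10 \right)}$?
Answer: $116$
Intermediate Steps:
$P{\left(H,f \right)} = f + H^{2}$
$P{\left(10,6 \right)} - n{\left(-10 \right)} = \left(6 + 10^{2}\right) - -10 = \left(6 + 100\right) + 10 = 106 + 10 = 116$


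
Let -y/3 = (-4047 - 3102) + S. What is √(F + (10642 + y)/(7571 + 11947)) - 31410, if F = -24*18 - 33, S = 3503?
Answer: -31410 + I*√44180408055/9759 ≈ -31410.0 + 21.538*I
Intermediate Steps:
F = -465 (F = -432 - 33 = -465)
y = 10938 (y = -3*((-4047 - 3102) + 3503) = -3*(-7149 + 3503) = -3*(-3646) = 10938)
√(F + (10642 + y)/(7571 + 11947)) - 31410 = √(-465 + (10642 + 10938)/(7571 + 11947)) - 31410 = √(-465 + 21580/19518) - 31410 = √(-465 + 21580*(1/19518)) - 31410 = √(-465 + 10790/9759) - 31410 = √(-4527145/9759) - 31410 = I*√44180408055/9759 - 31410 = -31410 + I*√44180408055/9759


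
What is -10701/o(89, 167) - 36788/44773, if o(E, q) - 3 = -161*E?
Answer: -1652035/22117862 ≈ -0.074692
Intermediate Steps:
o(E, q) = 3 - 161*E
-10701/o(89, 167) - 36788/44773 = -10701/(3 - 161*89) - 36788/44773 = -10701/(3 - 14329) - 36788*1/44773 = -10701/(-14326) - 36788/44773 = -10701*(-1/14326) - 36788/44773 = 369/494 - 36788/44773 = -1652035/22117862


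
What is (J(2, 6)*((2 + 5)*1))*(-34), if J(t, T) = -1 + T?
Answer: -1190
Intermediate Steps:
(J(2, 6)*((2 + 5)*1))*(-34) = ((-1 + 6)*((2 + 5)*1))*(-34) = (5*(7*1))*(-34) = (5*7)*(-34) = 35*(-34) = -1190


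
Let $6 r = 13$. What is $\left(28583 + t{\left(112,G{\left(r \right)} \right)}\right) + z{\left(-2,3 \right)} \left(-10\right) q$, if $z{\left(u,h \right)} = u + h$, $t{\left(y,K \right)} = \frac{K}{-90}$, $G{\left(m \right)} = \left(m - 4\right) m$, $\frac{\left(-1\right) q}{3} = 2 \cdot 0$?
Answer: $\frac{92609063}{3240} \approx 28583.0$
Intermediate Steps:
$r = \frac{13}{6}$ ($r = \frac{1}{6} \cdot 13 = \frac{13}{6} \approx 2.1667$)
$q = 0$ ($q = - 3 \cdot 2 \cdot 0 = \left(-3\right) 0 = 0$)
$G{\left(m \right)} = m \left(-4 + m\right)$ ($G{\left(m \right)} = \left(-4 + m\right) m = m \left(-4 + m\right)$)
$t{\left(y,K \right)} = - \frac{K}{90}$ ($t{\left(y,K \right)} = K \left(- \frac{1}{90}\right) = - \frac{K}{90}$)
$z{\left(u,h \right)} = h + u$
$\left(28583 + t{\left(112,G{\left(r \right)} \right)}\right) + z{\left(-2,3 \right)} \left(-10\right) q = \left(28583 - \frac{\frac{13}{6} \left(-4 + \frac{13}{6}\right)}{90}\right) + \left(3 - 2\right) \left(-10\right) 0 = \left(28583 - \frac{\frac{13}{6} \left(- \frac{11}{6}\right)}{90}\right) + 1 \left(-10\right) 0 = \left(28583 - - \frac{143}{3240}\right) - 0 = \left(28583 + \frac{143}{3240}\right) + 0 = \frac{92609063}{3240} + 0 = \frac{92609063}{3240}$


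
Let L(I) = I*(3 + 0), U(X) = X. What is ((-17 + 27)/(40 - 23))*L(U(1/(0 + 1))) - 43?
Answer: -701/17 ≈ -41.235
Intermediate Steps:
L(I) = 3*I (L(I) = I*3 = 3*I)
((-17 + 27)/(40 - 23))*L(U(1/(0 + 1))) - 43 = ((-17 + 27)/(40 - 23))*(3/(0 + 1)) - 43 = (10/17)*(3/1) - 43 = (10*(1/17))*(3*1) - 43 = (10/17)*3 - 43 = 30/17 - 43 = -701/17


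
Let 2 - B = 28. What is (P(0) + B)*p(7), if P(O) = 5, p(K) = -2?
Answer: 42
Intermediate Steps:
B = -26 (B = 2 - 1*28 = 2 - 28 = -26)
(P(0) + B)*p(7) = (5 - 26)*(-2) = -21*(-2) = 42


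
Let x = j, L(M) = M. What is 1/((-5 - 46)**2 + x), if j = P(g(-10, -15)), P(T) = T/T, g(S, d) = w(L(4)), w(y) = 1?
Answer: 1/2602 ≈ 0.00038432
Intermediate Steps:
g(S, d) = 1
P(T) = 1
j = 1
x = 1
1/((-5 - 46)**2 + x) = 1/((-5 - 46)**2 + 1) = 1/((-51)**2 + 1) = 1/(2601 + 1) = 1/2602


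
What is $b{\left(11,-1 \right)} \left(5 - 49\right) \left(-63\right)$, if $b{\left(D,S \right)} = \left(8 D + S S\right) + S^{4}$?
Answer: $249480$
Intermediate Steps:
$b{\left(D,S \right)} = S^{2} + S^{4} + 8 D$ ($b{\left(D,S \right)} = \left(8 D + S^{2}\right) + S^{4} = \left(S^{2} + 8 D\right) + S^{4} = S^{2} + S^{4} + 8 D$)
$b{\left(11,-1 \right)} \left(5 - 49\right) \left(-63\right) = \left(\left(-1\right)^{2} + \left(-1\right)^{4} + 8 \cdot 11\right) \left(5 - 49\right) \left(-63\right) = \left(1 + 1 + 88\right) \left(-44\right) \left(-63\right) = 90 \left(-44\right) \left(-63\right) = \left(-3960\right) \left(-63\right) = 249480$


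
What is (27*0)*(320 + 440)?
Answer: 0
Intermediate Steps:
(27*0)*(320 + 440) = 0*760 = 0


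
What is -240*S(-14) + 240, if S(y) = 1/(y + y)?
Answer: 1740/7 ≈ 248.57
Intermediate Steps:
S(y) = 1/(2*y)
-240*S(-14) + 240 = -120/(-14) + 240 = -120*(-1)/14 + 240 = -240*(-1/28) + 240 = 60/7 + 240 = 1740/7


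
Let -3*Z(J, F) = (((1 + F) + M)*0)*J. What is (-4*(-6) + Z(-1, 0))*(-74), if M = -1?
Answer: -1776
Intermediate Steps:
Z(J, F) = 0 (Z(J, F) = -((1 + F) - 1)*0*J/3 = -F*0*J/3 = -0*J = -1/3*0 = 0)
(-4*(-6) + Z(-1, 0))*(-74) = (-4*(-6) + 0)*(-74) = (24 + 0)*(-74) = 24*(-74) = -1776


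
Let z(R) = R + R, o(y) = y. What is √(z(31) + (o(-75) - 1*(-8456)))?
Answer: √8443 ≈ 91.886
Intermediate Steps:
z(R) = 2*R
√(z(31) + (o(-75) - 1*(-8456))) = √(2*31 + (-75 - 1*(-8456))) = √(62 + (-75 + 8456)) = √(62 + 8381) = √8443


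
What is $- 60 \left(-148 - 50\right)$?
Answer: $11880$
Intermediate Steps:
$- 60 \left(-148 - 50\right) = \left(-60\right) \left(-198\right) = 11880$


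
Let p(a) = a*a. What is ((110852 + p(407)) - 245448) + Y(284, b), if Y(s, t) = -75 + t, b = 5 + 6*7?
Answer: 31025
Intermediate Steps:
b = 47 (b = 5 + 42 = 47)
p(a) = a²
((110852 + p(407)) - 245448) + Y(284, b) = ((110852 + 407²) - 245448) + (-75 + 47) = ((110852 + 165649) - 245448) - 28 = (276501 - 245448) - 28 = 31053 - 28 = 31025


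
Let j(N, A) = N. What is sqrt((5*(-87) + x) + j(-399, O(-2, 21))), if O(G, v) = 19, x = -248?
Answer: I*sqrt(1082) ≈ 32.894*I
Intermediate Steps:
sqrt((5*(-87) + x) + j(-399, O(-2, 21))) = sqrt((5*(-87) - 248) - 399) = sqrt((-435 - 248) - 399) = sqrt(-683 - 399) = sqrt(-1082) = I*sqrt(1082)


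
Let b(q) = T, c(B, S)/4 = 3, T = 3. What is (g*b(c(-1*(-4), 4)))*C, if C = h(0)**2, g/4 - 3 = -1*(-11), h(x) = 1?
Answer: 168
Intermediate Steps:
c(B, S) = 12 (c(B, S) = 4*3 = 12)
g = 56 (g = 12 + 4*(-1*(-11)) = 12 + 4*11 = 12 + 44 = 56)
b(q) = 3
C = 1 (C = 1**2 = 1)
(g*b(c(-1*(-4), 4)))*C = (56*3)*1 = 168*1 = 168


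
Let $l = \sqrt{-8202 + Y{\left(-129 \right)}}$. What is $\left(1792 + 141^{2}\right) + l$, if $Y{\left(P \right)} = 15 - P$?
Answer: $21673 + i \sqrt{8058} \approx 21673.0 + 89.766 i$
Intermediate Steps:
$l = i \sqrt{8058}$ ($l = \sqrt{-8202 + \left(15 - -129\right)} = \sqrt{-8202 + \left(15 + 129\right)} = \sqrt{-8202 + 144} = \sqrt{-8058} = i \sqrt{8058} \approx 89.766 i$)
$\left(1792 + 141^{2}\right) + l = \left(1792 + 141^{2}\right) + i \sqrt{8058} = \left(1792 + 19881\right) + i \sqrt{8058} = 21673 + i \sqrt{8058}$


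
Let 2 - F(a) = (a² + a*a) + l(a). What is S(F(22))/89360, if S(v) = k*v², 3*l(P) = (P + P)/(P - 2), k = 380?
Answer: 3995301019/1005300 ≈ 3974.2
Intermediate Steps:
l(P) = 2*P/(3*(-2 + P)) (l(P) = ((P + P)/(P - 2))/3 = ((2*P)/(-2 + P))/3 = (2*P/(-2 + P))/3 = 2*P/(3*(-2 + P)))
F(a) = 2 - 2*a² - 2*a/(3*(-2 + a)) (F(a) = 2 - ((a² + a*a) + 2*a/(3*(-2 + a))) = 2 - ((a² + a²) + 2*a/(3*(-2 + a))) = 2 - (2*a² + 2*a/(3*(-2 + a))) = 2 + (-2*a² - 2*a/(3*(-2 + a))) = 2 - 2*a² - 2*a/(3*(-2 + a)))
S(v) = 380*v²
S(F(22))/89360 = (380*(2*(-1*22 + 3*(1 - 1*22²)*(-2 + 22))/(3*(-2 + 22)))²)/89360 = (380*((⅔)*(-22 + 3*(1 - 1*484)*20)/20)²)*(1/89360) = (380*((⅔)*(1/20)*(-22 + 3*(1 - 484)*20))²)*(1/89360) = (380*((⅔)*(1/20)*(-22 + 3*(-483)*20))²)*(1/89360) = (380*((⅔)*(1/20)*(-22 - 28980))²)*(1/89360) = (380*((⅔)*(1/20)*(-29002))²)*(1/89360) = (380*(-14501/15)²)*(1/89360) = (380*(210279001/225))*(1/89360) = (15981204076/45)*(1/89360) = 3995301019/1005300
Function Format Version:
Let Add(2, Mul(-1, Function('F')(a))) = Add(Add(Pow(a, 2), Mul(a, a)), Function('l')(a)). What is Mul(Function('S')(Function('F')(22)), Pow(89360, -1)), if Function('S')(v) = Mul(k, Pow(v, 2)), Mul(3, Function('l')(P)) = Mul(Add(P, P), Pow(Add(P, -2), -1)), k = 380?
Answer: Rational(3995301019, 1005300) ≈ 3974.2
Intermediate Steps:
Function('l')(P) = Mul(Rational(2, 3), P, Pow(Add(-2, P), -1)) (Function('l')(P) = Mul(Rational(1, 3), Mul(Add(P, P), Pow(Add(P, -2), -1))) = Mul(Rational(1, 3), Mul(Mul(2, P), Pow(Add(-2, P), -1))) = Mul(Rational(1, 3), Mul(2, P, Pow(Add(-2, P), -1))) = Mul(Rational(2, 3), P, Pow(Add(-2, P), -1)))
Function('F')(a) = Add(2, Mul(-2, Pow(a, 2)), Mul(Rational(-2, 3), a, Pow(Add(-2, a), -1))) (Function('F')(a) = Add(2, Mul(-1, Add(Add(Pow(a, 2), Mul(a, a)), Mul(Rational(2, 3), a, Pow(Add(-2, a), -1))))) = Add(2, Mul(-1, Add(Add(Pow(a, 2), Pow(a, 2)), Mul(Rational(2, 3), a, Pow(Add(-2, a), -1))))) = Add(2, Mul(-1, Add(Mul(2, Pow(a, 2)), Mul(Rational(2, 3), a, Pow(Add(-2, a), -1))))) = Add(2, Add(Mul(-2, Pow(a, 2)), Mul(Rational(-2, 3), a, Pow(Add(-2, a), -1)))) = Add(2, Mul(-2, Pow(a, 2)), Mul(Rational(-2, 3), a, Pow(Add(-2, a), -1))))
Function('S')(v) = Mul(380, Pow(v, 2))
Mul(Function('S')(Function('F')(22)), Pow(89360, -1)) = Mul(Mul(380, Pow(Mul(Rational(2, 3), Pow(Add(-2, 22), -1), Add(Mul(-1, 22), Mul(3, Add(1, Mul(-1, Pow(22, 2))), Add(-2, 22)))), 2)), Pow(89360, -1)) = Mul(Mul(380, Pow(Mul(Rational(2, 3), Pow(20, -1), Add(-22, Mul(3, Add(1, Mul(-1, 484)), 20))), 2)), Rational(1, 89360)) = Mul(Mul(380, Pow(Mul(Rational(2, 3), Rational(1, 20), Add(-22, Mul(3, Add(1, -484), 20))), 2)), Rational(1, 89360)) = Mul(Mul(380, Pow(Mul(Rational(2, 3), Rational(1, 20), Add(-22, Mul(3, -483, 20))), 2)), Rational(1, 89360)) = Mul(Mul(380, Pow(Mul(Rational(2, 3), Rational(1, 20), Add(-22, -28980)), 2)), Rational(1, 89360)) = Mul(Mul(380, Pow(Mul(Rational(2, 3), Rational(1, 20), -29002), 2)), Rational(1, 89360)) = Mul(Mul(380, Pow(Rational(-14501, 15), 2)), Rational(1, 89360)) = Mul(Mul(380, Rational(210279001, 225)), Rational(1, 89360)) = Mul(Rational(15981204076, 45), Rational(1, 89360)) = Rational(3995301019, 1005300)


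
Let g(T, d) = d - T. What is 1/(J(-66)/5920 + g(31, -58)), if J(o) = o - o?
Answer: -1/89 ≈ -0.011236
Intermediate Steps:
J(o) = 0
1/(J(-66)/5920 + g(31, -58)) = 1/(0/5920 + (-58 - 1*31)) = 1/(0*(1/5920) + (-58 - 31)) = 1/(0 - 89) = 1/(-89) = -1/89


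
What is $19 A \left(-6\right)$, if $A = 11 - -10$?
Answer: $-2394$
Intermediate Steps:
$A = 21$ ($A = 11 + 10 = 21$)
$19 A \left(-6\right) = 19 \cdot 21 \left(-6\right) = 399 \left(-6\right) = -2394$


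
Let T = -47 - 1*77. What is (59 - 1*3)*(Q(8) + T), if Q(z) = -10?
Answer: -7504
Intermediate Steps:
T = -124 (T = -47 - 77 = -124)
(59 - 1*3)*(Q(8) + T) = (59 - 1*3)*(-10 - 124) = (59 - 3)*(-134) = 56*(-134) = -7504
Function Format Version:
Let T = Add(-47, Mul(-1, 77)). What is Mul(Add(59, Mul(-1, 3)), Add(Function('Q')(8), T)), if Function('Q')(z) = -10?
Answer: -7504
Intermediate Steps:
T = -124 (T = Add(-47, -77) = -124)
Mul(Add(59, Mul(-1, 3)), Add(Function('Q')(8), T)) = Mul(Add(59, Mul(-1, 3)), Add(-10, -124)) = Mul(Add(59, -3), -134) = Mul(56, -134) = -7504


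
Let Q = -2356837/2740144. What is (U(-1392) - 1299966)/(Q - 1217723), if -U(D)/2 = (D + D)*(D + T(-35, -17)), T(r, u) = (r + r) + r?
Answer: 8800668452576/1112246242983 ≈ 7.9125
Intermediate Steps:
T(r, u) = 3*r (T(r, u) = 2*r + r = 3*r)
Q = -2356837/2740144 (Q = -2356837*1/2740144 = -2356837/2740144 ≈ -0.86011)
U(D) = -4*D*(-105 + D) (U(D) = -2*(D + D)*(D + 3*(-35)) = -2*2*D*(D - 105) = -2*2*D*(-105 + D) = -4*D*(-105 + D))
(U(-1392) - 1299966)/(Q - 1217723) = (4*(-1392)*(105 - 1*(-1392)) - 1299966)/(-2356837/2740144 - 1217723) = (4*(-1392)*(105 + 1392) - 1299966)/(-3336738728949/2740144) = (4*(-1392)*1497 - 1299966)*(-2740144/3336738728949) = (-8335296 - 1299966)*(-2740144/3336738728949) = -9635262*(-2740144/3336738728949) = 8800668452576/1112246242983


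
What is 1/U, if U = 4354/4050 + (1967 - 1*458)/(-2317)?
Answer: 4691925/1988384 ≈ 2.3597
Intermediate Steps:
U = 1988384/4691925 (U = 4354*(1/4050) + (1967 - 458)*(-1/2317) = 2177/2025 + 1509*(-1/2317) = 2177/2025 - 1509/2317 = 1988384/4691925 ≈ 0.42379)
1/U = 1/(1988384/4691925) = 4691925/1988384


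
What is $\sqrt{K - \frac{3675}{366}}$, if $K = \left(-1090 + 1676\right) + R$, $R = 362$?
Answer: $\frac{\sqrt{13960582}}{122} \approx 30.626$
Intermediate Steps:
$K = 948$ ($K = \left(-1090 + 1676\right) + 362 = 586 + 362 = 948$)
$\sqrt{K - \frac{3675}{366}} = \sqrt{948 - \frac{3675}{366}} = \sqrt{948 - \frac{1225}{122}} = \sqrt{\frac{114431}{122}} = \frac{\sqrt{13960582}}{122}$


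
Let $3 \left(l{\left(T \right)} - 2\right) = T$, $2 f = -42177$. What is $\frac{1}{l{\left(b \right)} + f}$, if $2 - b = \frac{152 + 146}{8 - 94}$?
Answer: $- \frac{258}{5439847} \approx -4.7428 \cdot 10^{-5}$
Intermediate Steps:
$f = - \frac{42177}{2}$ ($f = \frac{1}{2} \left(-42177\right) = - \frac{42177}{2} \approx -21089.0$)
$b = \frac{235}{43}$ ($b = 2 - \frac{152 + 146}{8 - 94} = 2 - \frac{298}{-86} = 2 - 298 \left(- \frac{1}{86}\right) = 2 - - \frac{149}{43} = 2 + \frac{149}{43} = \frac{235}{43} \approx 5.4651$)
$l{\left(T \right)} = 2 + \frac{T}{3}$
$\frac{1}{l{\left(b \right)} + f} = \frac{1}{\left(2 + \frac{1}{3} \cdot \frac{235}{43}\right) - \frac{42177}{2}} = \frac{1}{\left(2 + \frac{235}{129}\right) - \frac{42177}{2}} = \frac{1}{\frac{493}{129} - \frac{42177}{2}} = \frac{1}{- \frac{5439847}{258}} = - \frac{258}{5439847}$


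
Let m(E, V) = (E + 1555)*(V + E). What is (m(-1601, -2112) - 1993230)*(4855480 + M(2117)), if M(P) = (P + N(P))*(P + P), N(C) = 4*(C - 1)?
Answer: -90493651895488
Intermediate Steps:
m(E, V) = (1555 + E)*(E + V)
N(C) = -4 + 4*C (N(C) = 4*(-1 + C) = -4 + 4*C)
M(P) = 2*P*(-4 + 5*P) (M(P) = (P + (-4 + 4*P))*(P + P) = (-4 + 5*P)*(2*P) = 2*P*(-4 + 5*P))
(m(-1601, -2112) - 1993230)*(4855480 + M(2117)) = (((-1601)**2 + 1555*(-1601) + 1555*(-2112) - 1601*(-2112)) - 1993230)*(4855480 + 2*2117*(-4 + 5*2117)) = ((2563201 - 2489555 - 3284160 + 3381312) - 1993230)*(4855480 + 2*2117*(-4 + 10585)) = (170798 - 1993230)*(4855480 + 2*2117*10581) = -1822432*(4855480 + 44799954) = -1822432*49655434 = -90493651895488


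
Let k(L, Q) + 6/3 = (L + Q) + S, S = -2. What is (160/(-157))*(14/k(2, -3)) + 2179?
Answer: 342551/157 ≈ 2181.9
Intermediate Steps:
k(L, Q) = -4 + L + Q (k(L, Q) = -2 + ((L + Q) - 2) = -2 + (-2 + L + Q) = -4 + L + Q)
(160/(-157))*(14/k(2, -3)) + 2179 = (160/(-157))*(14/(-4 + 2 - 3)) + 2179 = (160*(-1/157))*(14/(-5)) + 2179 = -2240*(-1)/(157*5) + 2179 = -160/157*(-14/5) + 2179 = 448/157 + 2179 = 342551/157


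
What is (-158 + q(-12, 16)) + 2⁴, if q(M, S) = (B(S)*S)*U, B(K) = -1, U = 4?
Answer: -206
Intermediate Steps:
q(M, S) = -4*S (q(M, S) = -S*4 = -4*S)
(-158 + q(-12, 16)) + 2⁴ = (-158 - 4*16) + 2⁴ = (-158 - 64) + 16 = -222 + 16 = -206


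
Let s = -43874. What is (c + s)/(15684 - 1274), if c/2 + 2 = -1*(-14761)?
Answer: -7178/7205 ≈ -0.99625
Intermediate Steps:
c = 29518 (c = -4 + 2*(-1*(-14761)) = -4 + 2*14761 = -4 + 29522 = 29518)
(c + s)/(15684 - 1274) = (29518 - 43874)/(15684 - 1274) = -14356/14410 = -14356*1/14410 = -7178/7205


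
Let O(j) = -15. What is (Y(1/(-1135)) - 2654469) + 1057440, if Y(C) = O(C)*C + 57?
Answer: -362512641/227 ≈ -1.5970e+6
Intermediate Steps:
Y(C) = 57 - 15*C (Y(C) = -15*C + 57 = 57 - 15*C)
(Y(1/(-1135)) - 2654469) + 1057440 = ((57 - 15/(-1135)) - 2654469) + 1057440 = ((57 - 15*(-1/1135)) - 2654469) + 1057440 = ((57 + 3/227) - 2654469) + 1057440 = (12942/227 - 2654469) + 1057440 = -602551521/227 + 1057440 = -362512641/227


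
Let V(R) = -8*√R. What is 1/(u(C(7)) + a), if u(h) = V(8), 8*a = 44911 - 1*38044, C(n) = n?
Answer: 54936/47122921 + 1024*√2/47122921 ≈ 0.0011965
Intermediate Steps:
a = 6867/8 (a = (44911 - 1*38044)/8 = (44911 - 38044)/8 = (⅛)*6867 = 6867/8 ≈ 858.38)
u(h) = -16*√2
1/(u(C(7)) + a) = 1/(-16*√2 + 6867/8) = 1/(6867/8 - 16*√2)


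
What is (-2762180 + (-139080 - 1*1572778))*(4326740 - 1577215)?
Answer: -12301479331950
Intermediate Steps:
(-2762180 + (-139080 - 1*1572778))*(4326740 - 1577215) = (-2762180 + (-139080 - 1572778))*2749525 = (-2762180 - 1711858)*2749525 = -4474038*2749525 = -12301479331950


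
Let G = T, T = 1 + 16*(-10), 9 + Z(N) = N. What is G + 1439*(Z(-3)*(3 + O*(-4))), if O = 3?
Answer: 155253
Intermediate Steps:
Z(N) = -9 + N
T = -159 (T = 1 - 160 = -159)
G = -159
G + 1439*(Z(-3)*(3 + O*(-4))) = -159 + 1439*((-9 - 3)*(3 + 3*(-4))) = -159 + 1439*(-12*(3 - 12)) = -159 + 1439*(-12*(-9)) = -159 + 1439*108 = -159 + 155412 = 155253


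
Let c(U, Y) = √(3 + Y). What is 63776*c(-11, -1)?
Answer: 63776*√2 ≈ 90193.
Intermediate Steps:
63776*c(-11, -1) = 63776*√(3 - 1) = 63776*√2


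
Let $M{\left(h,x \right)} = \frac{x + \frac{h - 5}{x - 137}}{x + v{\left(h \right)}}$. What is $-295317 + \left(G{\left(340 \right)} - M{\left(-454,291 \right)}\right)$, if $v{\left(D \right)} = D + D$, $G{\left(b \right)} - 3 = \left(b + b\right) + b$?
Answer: $- \frac{27963182937}{95018} \approx -2.9429 \cdot 10^{5}$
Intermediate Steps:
$G{\left(b \right)} = 3 + 3 b$ ($G{\left(b \right)} = 3 + \left(\left(b + b\right) + b\right) = 3 + \left(2 b + b\right) = 3 + 3 b$)
$v{\left(D \right)} = 2 D$
$M{\left(h,x \right)} = \frac{x + \frac{-5 + h}{-137 + x}}{x + 2 h}$ ($M{\left(h,x \right)} = \frac{x + \frac{h - 5}{x - 137}}{x + 2 h} = \frac{x + \frac{-5 + h}{-137 + x}}{x + 2 h}$)
$-295317 + \left(G{\left(340 \right)} - M{\left(-454,291 \right)}\right) = -295317 + \left(\left(3 + 3 \cdot 340\right) - \frac{5 - -454 - 291^{2} + 137 \cdot 291}{- 291^{2} + 137 \cdot 291 + 274 \left(-454\right) - \left(-908\right) 291}\right) = -295317 + \left(\left(3 + 1020\right) - \frac{5 + 454 - 84681 + 39867}{\left(-1\right) 84681 + 39867 - 124396 + 264228}\right) = -295317 + \left(1023 - \frac{5 + 454 - 84681 + 39867}{-84681 + 39867 - 124396 + 264228}\right) = -295317 + \left(1023 - \frac{1}{95018} \left(-44355\right)\right) = -295317 + \left(1023 - - \frac{44355}{95018}\right) = -295317 + \left(1023 + \frac{44355}{95018}\right) = -295317 + \frac{97247769}{95018} = - \frac{27963182937}{95018}$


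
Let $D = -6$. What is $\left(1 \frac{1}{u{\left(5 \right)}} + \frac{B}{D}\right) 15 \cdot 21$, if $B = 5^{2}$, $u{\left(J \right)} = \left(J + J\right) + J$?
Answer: $- \frac{2583}{2} \approx -1291.5$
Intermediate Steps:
$u{\left(J \right)} = 3 J$ ($u{\left(J \right)} = 2 J + J = 3 J$)
$B = 25$
$\left(1 \frac{1}{u{\left(5 \right)}} + \frac{B}{D}\right) 15 \cdot 21 = \left(1 \frac{1}{3 \cdot 5} + \frac{25}{-6}\right) 15 \cdot 21 = \left(1 \cdot \frac{1}{15} + 25 \left(- \frac{1}{6}\right)\right) 15 \cdot 21 = \left(1 \cdot \frac{1}{15} - \frac{25}{6}\right) 15 \cdot 21 = \left(\frac{1}{15} - \frac{25}{6}\right) 15 \cdot 21 = \left(- \frac{41}{10}\right) 15 \cdot 21 = \left(- \frac{123}{2}\right) 21 = - \frac{2583}{2}$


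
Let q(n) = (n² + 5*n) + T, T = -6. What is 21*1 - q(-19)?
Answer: -239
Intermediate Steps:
q(n) = -6 + n² + 5*n (q(n) = (n² + 5*n) - 6 = -6 + n² + 5*n)
21*1 - q(-19) = 21*1 - (-6 + (-19)² + 5*(-19)) = 21 - (-6 + 361 - 95) = 21 - 1*260 = 21 - 260 = -239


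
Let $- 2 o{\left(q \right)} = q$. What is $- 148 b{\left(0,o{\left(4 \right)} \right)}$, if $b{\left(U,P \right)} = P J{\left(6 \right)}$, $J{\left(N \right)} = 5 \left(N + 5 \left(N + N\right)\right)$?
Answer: $97680$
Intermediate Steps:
$o{\left(q \right)} = - \frac{q}{2}$
$J{\left(N \right)} = 55 N$ ($J{\left(N \right)} = 5 \left(N + 5 \cdot 2 N\right) = 5 \left(N + 10 N\right) = 5 \cdot 11 N = 55 N$)
$b{\left(U,P \right)} = 330 P$ ($b{\left(U,P \right)} = P 55 \cdot 6 = P 330 = 330 P$)
$- 148 b{\left(0,o{\left(4 \right)} \right)} = - 148 \cdot 330 \left(\left(- \frac{1}{2}\right) 4\right) = - 148 \cdot 330 \left(-2\right) = \left(-148\right) \left(-660\right) = 97680$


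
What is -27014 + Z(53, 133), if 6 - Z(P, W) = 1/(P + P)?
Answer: -2862849/106 ≈ -27008.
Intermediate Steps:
Z(P, W) = 6 - 1/(2*P) (Z(P, W) = 6 - 1/(P + P) = 6 - 1/(2*P))
-27014 + Z(53, 133) = -27014 + (6 - ½/53) = -27014 + (6 - ½*1/53) = -27014 + (6 - 1/106) = -27014 + 635/106 = -2862849/106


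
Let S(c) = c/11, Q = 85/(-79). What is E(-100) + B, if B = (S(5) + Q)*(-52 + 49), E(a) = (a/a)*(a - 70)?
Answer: -146110/869 ≈ -168.14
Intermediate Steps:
E(a) = -70 + a (E(a) = 1*(-70 + a) = -70 + a)
Q = -85/79 (Q = 85*(-1/79) = -85/79 ≈ -1.0759)
S(c) = c/11 (S(c) = c*(1/11) = c/11)
B = 1620/869 (B = ((1/11)*5 - 85/79)*(-52 + 49) = (5/11 - 85/79)*(-3) = -540/869*(-3) = 1620/869 ≈ 1.8642)
E(-100) + B = (-70 - 100) + 1620/869 = -170 + 1620/869 = -146110/869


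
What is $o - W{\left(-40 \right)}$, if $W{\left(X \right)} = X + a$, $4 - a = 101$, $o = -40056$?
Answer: $-39919$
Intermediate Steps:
$a = -97$ ($a = 4 - 101 = -97$)
$W{\left(X \right)} = -97 + X$ ($W{\left(X \right)} = X - 97 = -97 + X$)
$o - W{\left(-40 \right)} = -40056 - \left(-97 - 40\right) = -40056 - -137 = -40056 + 137 = -39919$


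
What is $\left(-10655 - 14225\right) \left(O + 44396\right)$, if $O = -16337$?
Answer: $-698107920$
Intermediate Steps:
$\left(-10655 - 14225\right) \left(O + 44396\right) = \left(-10655 - 14225\right) \left(-16337 + 44396\right) = \left(-24880\right) 28059 = -698107920$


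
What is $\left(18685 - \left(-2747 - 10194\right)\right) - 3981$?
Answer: $27645$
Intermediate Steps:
$\left(18685 - \left(-2747 - 10194\right)\right) - 3981 = \left(18685 - -12941\right) - 3981 = \left(18685 + 12941\right) - 3981 = 31626 - 3981 = 27645$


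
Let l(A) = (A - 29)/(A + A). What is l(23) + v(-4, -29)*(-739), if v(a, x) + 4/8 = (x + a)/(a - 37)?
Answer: -425171/1886 ≈ -225.44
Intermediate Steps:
l(A) = (-29 + A)/(2*A) (l(A) = (-29 + A)/((2*A)) = (-29 + A)*(1/(2*A)) = (-29 + A)/(2*A))
v(a, x) = -½ + (a + x)/(-37 + a) (v(a, x) = -½ + (x + a)/(a - 37) = -½ + (a + x)/(-37 + a))
l(23) + v(-4, -29)*(-739) = (½)*(-29 + 23)/23 + ((37 - 4 + 2*(-29))/(2*(-37 - 4)))*(-739) = (½)*(1/23)*(-6) + ((½)*(37 - 4 - 58)/(-41))*(-739) = -3/23 + ((½)*(-1/41)*(-25))*(-739) = -3/23 + (25/82)*(-739) = -3/23 - 18475/82 = -425171/1886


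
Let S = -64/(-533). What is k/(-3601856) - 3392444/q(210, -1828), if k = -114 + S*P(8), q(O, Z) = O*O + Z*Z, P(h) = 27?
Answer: -814072205646607/812474967540704 ≈ -1.0020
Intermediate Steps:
S = 64/533 (S = -64*(-1/533) = 64/533 ≈ 0.12007)
q(O, Z) = O² + Z²
k = -59034/533 (k = -114 + (64/533)*27 = -114 + 1728/533 = -59034/533 ≈ -110.76)
k/(-3601856) - 3392444/q(210, -1828) = -59034/533/(-3601856) - 3392444/(210² + (-1828)²) = -59034/533*(-1/3601856) - 3392444/(44100 + 3341584) = 29517/959894624 - 3392444/3385684 = 29517/959894624 - 3392444*1/3385684 = 29517/959894624 - 848111/846421 = -814072205646607/812474967540704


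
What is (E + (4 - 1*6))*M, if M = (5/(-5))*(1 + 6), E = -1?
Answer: 21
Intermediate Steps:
M = -7 (M = (5*(-⅕))*7 = -1*7 = -7)
(E + (4 - 1*6))*M = (-1 + (4 - 1*6))*(-7) = (-1 + (4 - 6))*(-7) = (-1 - 2)*(-7) = -3*(-7) = 21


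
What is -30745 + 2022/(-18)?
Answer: -92572/3 ≈ -30857.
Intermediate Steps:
-30745 + 2022/(-18) = -30745 + 2022*(-1/18) = -30745 - 337/3 = -92572/3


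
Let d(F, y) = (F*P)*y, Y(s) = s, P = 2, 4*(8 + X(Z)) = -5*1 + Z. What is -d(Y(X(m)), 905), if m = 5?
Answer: 14480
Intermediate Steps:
X(Z) = -37/4 + Z/4 (X(Z) = -8 + (-5*1 + Z)/4 = -8 + (-5 + Z)/4 = -8 + (-5/4 + Z/4) = -37/4 + Z/4)
d(F, y) = 2*F*y (d(F, y) = (F*2)*y = (2*F)*y = 2*F*y)
-d(Y(X(m)), 905) = -2*(-37/4 + (1/4)*5)*905 = -2*(-37/4 + 5/4)*905 = -2*(-8)*905 = -1*(-14480) = 14480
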